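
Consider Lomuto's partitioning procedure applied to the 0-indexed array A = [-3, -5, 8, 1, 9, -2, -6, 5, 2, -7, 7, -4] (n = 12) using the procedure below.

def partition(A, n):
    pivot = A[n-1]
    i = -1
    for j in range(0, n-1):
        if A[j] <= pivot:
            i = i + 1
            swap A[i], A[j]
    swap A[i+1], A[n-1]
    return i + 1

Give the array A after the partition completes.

pivot=-4, i=-1
j=0: -3>-4, skip
j=1: -5≤-4, i=0, swap(0,1) ⇒ [-5, -3, 8, 1, 9, -2, -6, 5, 2, -7, 7, -4]
j=2: 8>-4, skip
j=3: 1>-4, skip
j=4: 9>-4, skip
j=5: -2>-4, skip
j=6: -6≤-4, i=1, swap(1,6) ⇒ [-5, -6, 8, 1, 9, -2, -3, 5, 2, -7, 7, -4]
j=7: 5>-4, skip
j=8: 2>-4, skip
j=9: -7≤-4, i=2, swap(2,9) ⇒ [-5, -6, -7, 1, 9, -2, -3, 5, 2, 8, 7, -4]
j=10: 7>-4, skip
swap(3,11) ⇒ [-5, -6, -7, -4, 9, -2, -3, 5, 2, 8, 7, 1]; return 3

[-5, -6, -7, -4, 9, -2, -3, 5, 2, 8, 7, 1]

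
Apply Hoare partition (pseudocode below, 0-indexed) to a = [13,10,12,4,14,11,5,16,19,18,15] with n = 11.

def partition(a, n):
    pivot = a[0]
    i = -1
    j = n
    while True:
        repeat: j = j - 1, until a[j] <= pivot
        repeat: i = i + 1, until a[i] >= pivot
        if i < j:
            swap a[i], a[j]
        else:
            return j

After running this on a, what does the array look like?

[5,10,12,4,11,14,13,16,19,18,15]

pivot=13
j stops at 6 (5), i stops at 0 (13); swap ⇒ [5,10,12,4,14,11,13,16,19,18,15]
j stops at 5 (11), i stops at 4 (14); swap ⇒ [5,10,12,4,11,14,13,16,19,18,15]
j stops at 4, i stops at 5; i≥j ⇒ return 4. a=[5,10,12,4,11,14,13,16,19,18,15]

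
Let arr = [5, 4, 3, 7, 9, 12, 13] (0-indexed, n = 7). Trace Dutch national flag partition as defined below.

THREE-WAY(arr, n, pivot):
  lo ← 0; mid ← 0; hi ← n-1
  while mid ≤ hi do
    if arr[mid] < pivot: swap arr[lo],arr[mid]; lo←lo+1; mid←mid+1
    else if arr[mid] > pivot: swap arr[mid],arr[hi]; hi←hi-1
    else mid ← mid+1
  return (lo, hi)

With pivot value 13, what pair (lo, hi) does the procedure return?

(6, 6)

lo=0 mid=0 hi=6
5<13: swap(0,0), lo=1 mid=1 ⇒ [5, 4, 3, 7, 9, 12, 13]
4<13: swap(1,1), lo=2 mid=2 ⇒ [5, 4, 3, 7, 9, 12, 13]
3<13: swap(2,2), lo=3 mid=3 ⇒ [5, 4, 3, 7, 9, 12, 13]
7<13: swap(3,3), lo=4 mid=4 ⇒ [5, 4, 3, 7, 9, 12, 13]
9<13: swap(4,4), lo=5 mid=5 ⇒ [5, 4, 3, 7, 9, 12, 13]
12<13: swap(5,5), lo=6 mid=6 ⇒ [5, 4, 3, 7, 9, 12, 13]
13=13: mid=7
done. lo=6 hi=6; arr=[5, 4, 3, 7, 9, 12, 13]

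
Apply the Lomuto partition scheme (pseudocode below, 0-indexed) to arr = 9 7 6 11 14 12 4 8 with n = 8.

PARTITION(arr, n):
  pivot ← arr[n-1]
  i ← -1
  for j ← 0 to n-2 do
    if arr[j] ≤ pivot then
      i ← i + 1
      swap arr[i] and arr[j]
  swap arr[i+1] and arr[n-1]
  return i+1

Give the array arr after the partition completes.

pivot=8, i=-1
j=0: 9>8, skip
j=1: 7≤8, i=0, swap(0,1) ⇒ 7 9 6 11 14 12 4 8
j=2: 6≤8, i=1, swap(1,2) ⇒ 7 6 9 11 14 12 4 8
j=3: 11>8, skip
j=4: 14>8, skip
j=5: 12>8, skip
j=6: 4≤8, i=2, swap(2,6) ⇒ 7 6 4 11 14 12 9 8
swap(3,7) ⇒ 7 6 4 8 14 12 9 11; return 3

7 6 4 8 14 12 9 11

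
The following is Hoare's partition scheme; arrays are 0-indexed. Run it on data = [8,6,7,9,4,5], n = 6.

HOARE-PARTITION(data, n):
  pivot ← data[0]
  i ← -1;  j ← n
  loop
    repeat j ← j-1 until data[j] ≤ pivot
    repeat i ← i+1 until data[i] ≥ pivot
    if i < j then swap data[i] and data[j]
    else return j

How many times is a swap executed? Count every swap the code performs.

2

pivot=8
j stops at 5 (5), i stops at 0 (8); swap ⇒ [5,6,7,9,4,8]
j stops at 4 (4), i stops at 3 (9); swap ⇒ [5,6,7,4,9,8]
j stops at 3, i stops at 4; i≥j ⇒ return 3. data=[5,6,7,4,9,8]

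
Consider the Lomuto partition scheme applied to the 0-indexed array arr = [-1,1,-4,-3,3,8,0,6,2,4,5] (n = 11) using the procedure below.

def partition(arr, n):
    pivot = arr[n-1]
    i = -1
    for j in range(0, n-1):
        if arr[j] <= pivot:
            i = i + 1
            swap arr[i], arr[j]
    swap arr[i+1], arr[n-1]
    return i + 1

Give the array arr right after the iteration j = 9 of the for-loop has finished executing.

[-1,1,-4,-3,3,0,2,4,8,6,5]

pivot = arr[10] = 5; i = -1
j=0: arr[0]=-1 ≤ 5 → i=0, swap arr[0],arr[0] (no change) → [-1,1,-4,-3,3,8,0,6,2,4,5]
j=1: arr[1]=1 ≤ 5 → i=1, swap arr[1],arr[1] (no change) → [-1,1,-4,-3,3,8,0,6,2,4,5]
j=2: arr[2]=-4 ≤ 5 → i=2, swap arr[2],arr[2] (no change) → [-1,1,-4,-3,3,8,0,6,2,4,5]
j=3: arr[3]=-3 ≤ 5 → i=3, swap arr[3],arr[3] (no change) → [-1,1,-4,-3,3,8,0,6,2,4,5]
j=4: arr[4]=3 ≤ 5 → i=4, swap arr[4],arr[4] (no change) → [-1,1,-4,-3,3,8,0,6,2,4,5]
j=5: arr[5]=8 > 5 → no swap
j=6: arr[6]=0 ≤ 5 → i=5, swap arr[5],arr[6] → [-1,1,-4,-3,3,0,8,6,2,4,5]
j=7: arr[7]=6 > 5 → no swap
j=8: arr[8]=2 ≤ 5 → i=6, swap arr[6],arr[8] → [-1,1,-4,-3,3,0,2,6,8,4,5]
j=9: arr[9]=4 ≤ 5 → i=7, swap arr[7],arr[9] → [-1,1,-4,-3,3,0,2,4,8,6,5]
(after j=9) arr = [-1,1,-4,-3,3,0,2,4,8,6,5]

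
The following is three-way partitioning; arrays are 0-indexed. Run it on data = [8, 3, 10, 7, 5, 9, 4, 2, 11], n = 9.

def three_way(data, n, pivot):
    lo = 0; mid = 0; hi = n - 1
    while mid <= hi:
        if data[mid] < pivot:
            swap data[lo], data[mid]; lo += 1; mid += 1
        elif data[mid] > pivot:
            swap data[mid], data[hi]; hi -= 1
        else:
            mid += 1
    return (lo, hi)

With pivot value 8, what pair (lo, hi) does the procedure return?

lo=0 mid=0 hi=8
8=8: mid=1
3<8: swap(0,1), lo=1 mid=2 ⇒ [3, 8, 10, 7, 5, 9, 4, 2, 11]
10>8: swap(2,8), hi=7 ⇒ [3, 8, 11, 7, 5, 9, 4, 2, 10]
11>8: swap(2,7), hi=6 ⇒ [3, 8, 2, 7, 5, 9, 4, 11, 10]
2<8: swap(1,2), lo=2 mid=3 ⇒ [3, 2, 8, 7, 5, 9, 4, 11, 10]
7<8: swap(2,3), lo=3 mid=4 ⇒ [3, 2, 7, 8, 5, 9, 4, 11, 10]
5<8: swap(3,4), lo=4 mid=5 ⇒ [3, 2, 7, 5, 8, 9, 4, 11, 10]
9>8: swap(5,6), hi=5 ⇒ [3, 2, 7, 5, 8, 4, 9, 11, 10]
4<8: swap(4,5), lo=5 mid=6 ⇒ [3, 2, 7, 5, 4, 8, 9, 11, 10]
done. lo=5 hi=5; data=[3, 2, 7, 5, 4, 8, 9, 11, 10]

(5, 5)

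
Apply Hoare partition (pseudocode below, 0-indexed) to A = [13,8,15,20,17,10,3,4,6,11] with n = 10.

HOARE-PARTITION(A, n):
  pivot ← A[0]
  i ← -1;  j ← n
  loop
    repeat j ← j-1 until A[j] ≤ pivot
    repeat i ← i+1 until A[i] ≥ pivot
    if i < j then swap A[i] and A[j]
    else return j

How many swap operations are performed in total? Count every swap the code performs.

pivot = A[0] = 13; i = -1, j = 10
j→9 (A[9]=11≤13), i→0 (A[0]=13≥13); i<j, swap → [11,8,15,20,17,10,3,4,6,13]
j→8 (A[8]=6≤13), i→2 (A[2]=15≥13); i<j, swap → [11,8,6,20,17,10,3,4,15,13]
j→7 (A[7]=4≤13), i→3 (A[3]=20≥13); i<j, swap → [11,8,6,4,17,10,3,20,15,13]
j→6 (A[6]=3≤13), i→4 (A[4]=17≥13); i<j, swap → [11,8,6,4,3,10,17,20,15,13]
j→5, i→6; i≥j, return j=5. A = [11,8,6,4,3,10,17,20,15,13]

4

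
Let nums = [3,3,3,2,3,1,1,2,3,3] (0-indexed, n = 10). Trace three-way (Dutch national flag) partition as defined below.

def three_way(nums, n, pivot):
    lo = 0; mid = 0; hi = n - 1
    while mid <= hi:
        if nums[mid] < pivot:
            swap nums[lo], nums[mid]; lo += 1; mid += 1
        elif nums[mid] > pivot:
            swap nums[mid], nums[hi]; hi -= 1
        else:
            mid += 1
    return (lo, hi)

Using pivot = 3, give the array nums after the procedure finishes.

[2,1,1,2,3,3,3,3,3,3]

pivot = 3; lo=0, mid=0, hi=9
nums[mid]=3=3: mid=1
nums[mid]=3=3: mid=2
nums[mid]=3=3: mid=3
nums[mid]=2<3: swap nums[0],nums[3]; lo=1,mid=4 → [2,3,3,3,3,1,1,2,3,3]
nums[mid]=3=3: mid=5
nums[mid]=1<3: swap nums[1],nums[5]; lo=2,mid=6 → [2,1,3,3,3,3,1,2,3,3]
nums[mid]=1<3: swap nums[2],nums[6]; lo=3,mid=7 → [2,1,1,3,3,3,3,2,3,3]
nums[mid]=2<3: swap nums[3],nums[7]; lo=4,mid=8 → [2,1,1,2,3,3,3,3,3,3]
nums[mid]=3=3: mid=9
nums[mid]=3=3: mid=10
end: lo=4, hi=9; nums = [2,1,1,2,3,3,3,3,3,3]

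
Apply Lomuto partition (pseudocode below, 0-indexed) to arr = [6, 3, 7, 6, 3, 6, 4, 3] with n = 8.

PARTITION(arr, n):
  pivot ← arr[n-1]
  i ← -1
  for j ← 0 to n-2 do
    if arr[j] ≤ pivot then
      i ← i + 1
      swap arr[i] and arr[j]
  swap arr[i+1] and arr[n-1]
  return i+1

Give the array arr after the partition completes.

[3, 3, 3, 6, 6, 6, 4, 7]

pivot = arr[7] = 3; i = -1
j=0: arr[0]=6 > 3 → no swap
j=1: arr[1]=3 ≤ 3 → i=0, swap arr[0],arr[1] → [3, 6, 7, 6, 3, 6, 4, 3]
j=2: arr[2]=7 > 3 → no swap
j=3: arr[3]=6 > 3 → no swap
j=4: arr[4]=3 ≤ 3 → i=1, swap arr[1],arr[4] → [3, 3, 7, 6, 6, 6, 4, 3]
j=5: arr[5]=6 > 3 → no swap
j=6: arr[6]=4 > 3 → no swap
final swap arr[2],arr[7] → [3, 3, 3, 6, 6, 6, 4, 7]; return 2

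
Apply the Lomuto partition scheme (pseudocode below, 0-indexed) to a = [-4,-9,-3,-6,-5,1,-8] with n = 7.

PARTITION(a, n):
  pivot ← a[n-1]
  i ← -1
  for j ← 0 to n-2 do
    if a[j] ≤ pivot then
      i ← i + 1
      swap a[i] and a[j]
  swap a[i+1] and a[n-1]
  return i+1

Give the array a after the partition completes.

pivot = a[6] = -8; i = -1
j=0: a[0]=-4 > -8 → no swap
j=1: a[1]=-9 ≤ -8 → i=0, swap a[0],a[1] → [-9,-4,-3,-6,-5,1,-8]
j=2: a[2]=-3 > -8 → no swap
j=3: a[3]=-6 > -8 → no swap
j=4: a[4]=-5 > -8 → no swap
j=5: a[5]=1 > -8 → no swap
final swap a[1],a[6] → [-9,-8,-3,-6,-5,1,-4]; return 1

[-9,-8,-3,-6,-5,1,-4]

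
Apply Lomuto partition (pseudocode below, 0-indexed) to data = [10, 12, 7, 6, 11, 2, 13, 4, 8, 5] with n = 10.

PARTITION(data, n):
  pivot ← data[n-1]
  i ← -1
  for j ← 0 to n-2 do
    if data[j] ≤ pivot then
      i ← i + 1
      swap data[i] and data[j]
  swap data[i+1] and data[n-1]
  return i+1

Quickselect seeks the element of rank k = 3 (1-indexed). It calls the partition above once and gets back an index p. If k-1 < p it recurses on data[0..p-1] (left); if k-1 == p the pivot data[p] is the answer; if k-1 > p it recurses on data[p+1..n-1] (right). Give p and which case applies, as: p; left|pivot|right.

2; pivot

pivot = data[9] = 5; i = -1
j=0: data[0]=10 > 5 → no swap
j=1: data[1]=12 > 5 → no swap
j=2: data[2]=7 > 5 → no swap
j=3: data[3]=6 > 5 → no swap
j=4: data[4]=11 > 5 → no swap
j=5: data[5]=2 ≤ 5 → i=0, swap data[0],data[5] → [2, 12, 7, 6, 11, 10, 13, 4, 8, 5]
j=6: data[6]=13 > 5 → no swap
j=7: data[7]=4 ≤ 5 → i=1, swap data[1],data[7] → [2, 4, 7, 6, 11, 10, 13, 12, 8, 5]
j=8: data[8]=8 > 5 → no swap
final swap data[2],data[9] → [2, 4, 5, 6, 11, 10, 13, 12, 8, 7]; return 2
p = 2; k-1 = 2 == 2 ⇒ pivot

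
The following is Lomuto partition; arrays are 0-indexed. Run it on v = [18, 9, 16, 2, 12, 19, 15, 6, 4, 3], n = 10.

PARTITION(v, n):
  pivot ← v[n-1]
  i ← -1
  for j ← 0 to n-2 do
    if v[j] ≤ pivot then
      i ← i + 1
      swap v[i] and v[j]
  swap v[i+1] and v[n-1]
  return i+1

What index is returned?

1

pivot = v[9] = 3; i = -1
j=0: v[0]=18 > 3 → no swap
j=1: v[1]=9 > 3 → no swap
j=2: v[2]=16 > 3 → no swap
j=3: v[3]=2 ≤ 3 → i=0, swap v[0],v[3] → [2, 9, 16, 18, 12, 19, 15, 6, 4, 3]
j=4: v[4]=12 > 3 → no swap
j=5: v[5]=19 > 3 → no swap
j=6: v[6]=15 > 3 → no swap
j=7: v[7]=6 > 3 → no swap
j=8: v[8]=4 > 3 → no swap
final swap v[1],v[9] → [2, 3, 16, 18, 12, 19, 15, 6, 4, 9]; return 1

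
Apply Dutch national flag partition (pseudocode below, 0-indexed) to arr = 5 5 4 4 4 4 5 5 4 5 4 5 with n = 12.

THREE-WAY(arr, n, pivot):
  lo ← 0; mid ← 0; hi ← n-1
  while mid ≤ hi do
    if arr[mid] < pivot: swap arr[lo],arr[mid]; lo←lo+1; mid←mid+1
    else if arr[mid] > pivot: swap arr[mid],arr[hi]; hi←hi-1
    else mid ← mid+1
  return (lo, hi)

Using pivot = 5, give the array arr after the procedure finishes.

4 4 4 4 4 4 5 5 5 5 5 5

lo=0 mid=0 hi=11
5=5: mid=1
5=5: mid=2
4<5: swap(0,2), lo=1 mid=3 ⇒ 4 5 5 4 4 4 5 5 4 5 4 5
4<5: swap(1,3), lo=2 mid=4 ⇒ 4 4 5 5 4 4 5 5 4 5 4 5
4<5: swap(2,4), lo=3 mid=5 ⇒ 4 4 4 5 5 4 5 5 4 5 4 5
4<5: swap(3,5), lo=4 mid=6 ⇒ 4 4 4 4 5 5 5 5 4 5 4 5
5=5: mid=7
5=5: mid=8
4<5: swap(4,8), lo=5 mid=9 ⇒ 4 4 4 4 4 5 5 5 5 5 4 5
5=5: mid=10
4<5: swap(5,10), lo=6 mid=11 ⇒ 4 4 4 4 4 4 5 5 5 5 5 5
5=5: mid=12
done. lo=6 hi=11; arr=4 4 4 4 4 4 5 5 5 5 5 5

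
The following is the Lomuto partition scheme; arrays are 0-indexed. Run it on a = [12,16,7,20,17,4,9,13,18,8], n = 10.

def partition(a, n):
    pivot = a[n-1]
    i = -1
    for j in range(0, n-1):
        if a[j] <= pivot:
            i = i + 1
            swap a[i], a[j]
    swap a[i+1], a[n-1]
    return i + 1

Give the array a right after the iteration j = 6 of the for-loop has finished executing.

pivot = a[9] = 8; i = -1
j=0: a[0]=12 > 8 → no swap
j=1: a[1]=16 > 8 → no swap
j=2: a[2]=7 ≤ 8 → i=0, swap a[0],a[2] → [7,16,12,20,17,4,9,13,18,8]
j=3: a[3]=20 > 8 → no swap
j=4: a[4]=17 > 8 → no swap
j=5: a[5]=4 ≤ 8 → i=1, swap a[1],a[5] → [7,4,12,20,17,16,9,13,18,8]
j=6: a[6]=9 > 8 → no swap
(after j=6) a = [7,4,12,20,17,16,9,13,18,8]

[7,4,12,20,17,16,9,13,18,8]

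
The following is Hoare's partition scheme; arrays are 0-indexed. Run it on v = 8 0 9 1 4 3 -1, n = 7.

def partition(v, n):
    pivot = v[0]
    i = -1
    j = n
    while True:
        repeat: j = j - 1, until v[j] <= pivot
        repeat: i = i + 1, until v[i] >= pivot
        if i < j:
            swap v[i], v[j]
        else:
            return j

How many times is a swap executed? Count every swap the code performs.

2

pivot = v[0] = 8; i = -1, j = 7
j→6 (v[6]=-1≤8), i→0 (v[0]=8≥8); i<j, swap → -1 0 9 1 4 3 8
j→5 (v[5]=3≤8), i→2 (v[2]=9≥8); i<j, swap → -1 0 3 1 4 9 8
j→4, i→5; i≥j, return j=4. v = -1 0 3 1 4 9 8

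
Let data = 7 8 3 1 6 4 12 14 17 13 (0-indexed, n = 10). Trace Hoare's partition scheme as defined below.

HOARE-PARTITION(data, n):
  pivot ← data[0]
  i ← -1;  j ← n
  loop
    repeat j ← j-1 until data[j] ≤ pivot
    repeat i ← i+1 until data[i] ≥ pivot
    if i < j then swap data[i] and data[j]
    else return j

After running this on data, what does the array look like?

pivot=7
j stops at 5 (4), i stops at 0 (7); swap ⇒ 4 8 3 1 6 7 12 14 17 13
j stops at 4 (6), i stops at 1 (8); swap ⇒ 4 6 3 1 8 7 12 14 17 13
j stops at 3, i stops at 4; i≥j ⇒ return 3. data=4 6 3 1 8 7 12 14 17 13

4 6 3 1 8 7 12 14 17 13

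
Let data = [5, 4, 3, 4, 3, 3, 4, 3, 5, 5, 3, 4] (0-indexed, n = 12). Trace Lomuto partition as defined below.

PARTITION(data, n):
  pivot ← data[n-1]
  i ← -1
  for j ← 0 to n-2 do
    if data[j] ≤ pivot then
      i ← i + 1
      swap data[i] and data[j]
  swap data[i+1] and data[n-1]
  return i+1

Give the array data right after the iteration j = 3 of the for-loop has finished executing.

pivot = data[11] = 4; i = -1
j=0: data[0]=5 > 4 → no swap
j=1: data[1]=4 ≤ 4 → i=0, swap data[0],data[1] → [4, 5, 3, 4, 3, 3, 4, 3, 5, 5, 3, 4]
j=2: data[2]=3 ≤ 4 → i=1, swap data[1],data[2] → [4, 3, 5, 4, 3, 3, 4, 3, 5, 5, 3, 4]
j=3: data[3]=4 ≤ 4 → i=2, swap data[2],data[3] → [4, 3, 4, 5, 3, 3, 4, 3, 5, 5, 3, 4]
(after j=3) data = [4, 3, 4, 5, 3, 3, 4, 3, 5, 5, 3, 4]

[4, 3, 4, 5, 3, 3, 4, 3, 5, 5, 3, 4]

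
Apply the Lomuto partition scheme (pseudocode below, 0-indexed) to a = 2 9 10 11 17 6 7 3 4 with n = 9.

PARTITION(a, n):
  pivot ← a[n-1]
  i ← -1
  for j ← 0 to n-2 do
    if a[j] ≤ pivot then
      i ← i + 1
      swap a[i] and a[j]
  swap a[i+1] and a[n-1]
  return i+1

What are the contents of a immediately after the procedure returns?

2 3 4 11 17 6 7 9 10

pivot=4, i=-1
j=0: 2≤4, i=0, swap(0,0) ⇒ 2 9 10 11 17 6 7 3 4
j=1: 9>4, skip
j=2: 10>4, skip
j=3: 11>4, skip
j=4: 17>4, skip
j=5: 6>4, skip
j=6: 7>4, skip
j=7: 3≤4, i=1, swap(1,7) ⇒ 2 3 10 11 17 6 7 9 4
swap(2,8) ⇒ 2 3 4 11 17 6 7 9 10; return 2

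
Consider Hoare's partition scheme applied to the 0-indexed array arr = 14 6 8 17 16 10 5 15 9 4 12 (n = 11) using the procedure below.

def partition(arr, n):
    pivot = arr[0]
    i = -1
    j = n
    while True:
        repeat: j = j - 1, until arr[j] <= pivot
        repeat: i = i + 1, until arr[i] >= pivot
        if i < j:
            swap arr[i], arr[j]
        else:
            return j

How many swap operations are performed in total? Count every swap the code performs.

3

pivot=14
j stops at 10 (12), i stops at 0 (14); swap ⇒ 12 6 8 17 16 10 5 15 9 4 14
j stops at 9 (4), i stops at 3 (17); swap ⇒ 12 6 8 4 16 10 5 15 9 17 14
j stops at 8 (9), i stops at 4 (16); swap ⇒ 12 6 8 4 9 10 5 15 16 17 14
j stops at 6, i stops at 7; i≥j ⇒ return 6. arr=12 6 8 4 9 10 5 15 16 17 14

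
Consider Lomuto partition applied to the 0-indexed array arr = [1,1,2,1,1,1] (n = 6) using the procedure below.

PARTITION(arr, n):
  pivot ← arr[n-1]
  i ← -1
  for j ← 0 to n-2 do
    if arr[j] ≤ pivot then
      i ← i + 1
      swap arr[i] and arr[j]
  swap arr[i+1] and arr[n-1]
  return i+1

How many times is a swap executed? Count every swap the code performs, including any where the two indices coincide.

5

pivot=1, i=-1
j=0: 1≤1, i=0, swap(0,0) ⇒ [1,1,2,1,1,1]
j=1: 1≤1, i=1, swap(1,1) ⇒ [1,1,2,1,1,1]
j=2: 2>1, skip
j=3: 1≤1, i=2, swap(2,3) ⇒ [1,1,1,2,1,1]
j=4: 1≤1, i=3, swap(3,4) ⇒ [1,1,1,1,2,1]
swap(4,5) ⇒ [1,1,1,1,1,2]; return 4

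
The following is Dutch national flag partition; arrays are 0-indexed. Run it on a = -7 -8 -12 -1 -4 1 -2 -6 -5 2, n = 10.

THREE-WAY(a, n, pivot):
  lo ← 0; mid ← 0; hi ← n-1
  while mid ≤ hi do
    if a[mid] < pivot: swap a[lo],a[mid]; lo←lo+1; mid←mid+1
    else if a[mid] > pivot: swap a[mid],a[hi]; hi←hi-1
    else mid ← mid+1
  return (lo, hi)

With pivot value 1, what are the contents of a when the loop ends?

pivot = 1; lo=0, mid=0, hi=9
a[mid]=-7<1: swap a[0],a[0]; lo=1,mid=1 → -7 -8 -12 -1 -4 1 -2 -6 -5 2
a[mid]=-8<1: swap a[1],a[1]; lo=2,mid=2 → -7 -8 -12 -1 -4 1 -2 -6 -5 2
a[mid]=-12<1: swap a[2],a[2]; lo=3,mid=3 → -7 -8 -12 -1 -4 1 -2 -6 -5 2
a[mid]=-1<1: swap a[3],a[3]; lo=4,mid=4 → -7 -8 -12 -1 -4 1 -2 -6 -5 2
a[mid]=-4<1: swap a[4],a[4]; lo=5,mid=5 → -7 -8 -12 -1 -4 1 -2 -6 -5 2
a[mid]=1=1: mid=6
a[mid]=-2<1: swap a[5],a[6]; lo=6,mid=7 → -7 -8 -12 -1 -4 -2 1 -6 -5 2
a[mid]=-6<1: swap a[6],a[7]; lo=7,mid=8 → -7 -8 -12 -1 -4 -2 -6 1 -5 2
a[mid]=-5<1: swap a[7],a[8]; lo=8,mid=9 → -7 -8 -12 -1 -4 -2 -6 -5 1 2
a[mid]=2>1: swap a[9],a[9]; hi=8 → -7 -8 -12 -1 -4 -2 -6 -5 1 2
end: lo=8, hi=8; a = -7 -8 -12 -1 -4 -2 -6 -5 1 2

-7 -8 -12 -1 -4 -2 -6 -5 1 2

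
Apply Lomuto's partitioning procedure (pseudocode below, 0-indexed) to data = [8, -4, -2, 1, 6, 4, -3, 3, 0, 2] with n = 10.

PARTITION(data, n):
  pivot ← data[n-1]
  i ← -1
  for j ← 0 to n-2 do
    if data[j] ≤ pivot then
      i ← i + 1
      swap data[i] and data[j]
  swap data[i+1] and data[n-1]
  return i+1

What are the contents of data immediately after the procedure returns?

pivot=2, i=-1
j=0: 8>2, skip
j=1: -4≤2, i=0, swap(0,1) ⇒ [-4, 8, -2, 1, 6, 4, -3, 3, 0, 2]
j=2: -2≤2, i=1, swap(1,2) ⇒ [-4, -2, 8, 1, 6, 4, -3, 3, 0, 2]
j=3: 1≤2, i=2, swap(2,3) ⇒ [-4, -2, 1, 8, 6, 4, -3, 3, 0, 2]
j=4: 6>2, skip
j=5: 4>2, skip
j=6: -3≤2, i=3, swap(3,6) ⇒ [-4, -2, 1, -3, 6, 4, 8, 3, 0, 2]
j=7: 3>2, skip
j=8: 0≤2, i=4, swap(4,8) ⇒ [-4, -2, 1, -3, 0, 4, 8, 3, 6, 2]
swap(5,9) ⇒ [-4, -2, 1, -3, 0, 2, 8, 3, 6, 4]; return 5

[-4, -2, 1, -3, 0, 2, 8, 3, 6, 4]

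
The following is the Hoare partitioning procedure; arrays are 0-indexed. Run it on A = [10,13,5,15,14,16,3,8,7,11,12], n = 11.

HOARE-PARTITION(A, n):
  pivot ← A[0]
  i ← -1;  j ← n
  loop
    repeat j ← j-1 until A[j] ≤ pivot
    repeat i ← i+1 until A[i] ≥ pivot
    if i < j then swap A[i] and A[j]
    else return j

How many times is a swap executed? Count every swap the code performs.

3

pivot = A[0] = 10; i = -1, j = 11
j→8 (A[8]=7≤10), i→0 (A[0]=10≥10); i<j, swap → [7,13,5,15,14,16,3,8,10,11,12]
j→7 (A[7]=8≤10), i→1 (A[1]=13≥10); i<j, swap → [7,8,5,15,14,16,3,13,10,11,12]
j→6 (A[6]=3≤10), i→3 (A[3]=15≥10); i<j, swap → [7,8,5,3,14,16,15,13,10,11,12]
j→3, i→4; i≥j, return j=3. A = [7,8,5,3,14,16,15,13,10,11,12]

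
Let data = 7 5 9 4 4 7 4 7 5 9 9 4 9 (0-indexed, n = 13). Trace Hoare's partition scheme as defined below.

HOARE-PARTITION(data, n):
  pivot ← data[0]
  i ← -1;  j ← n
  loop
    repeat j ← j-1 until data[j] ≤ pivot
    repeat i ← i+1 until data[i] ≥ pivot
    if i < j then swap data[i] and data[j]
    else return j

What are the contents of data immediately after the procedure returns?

pivot=7
j stops at 11 (4), i stops at 0 (7); swap ⇒ 4 5 9 4 4 7 4 7 5 9 9 7 9
j stops at 8 (5), i stops at 2 (9); swap ⇒ 4 5 5 4 4 7 4 7 9 9 9 7 9
j stops at 7 (7), i stops at 5 (7); swap ⇒ 4 5 5 4 4 7 4 7 9 9 9 7 9
j stops at 6, i stops at 7; i≥j ⇒ return 6. data=4 5 5 4 4 7 4 7 9 9 9 7 9

4 5 5 4 4 7 4 7 9 9 9 7 9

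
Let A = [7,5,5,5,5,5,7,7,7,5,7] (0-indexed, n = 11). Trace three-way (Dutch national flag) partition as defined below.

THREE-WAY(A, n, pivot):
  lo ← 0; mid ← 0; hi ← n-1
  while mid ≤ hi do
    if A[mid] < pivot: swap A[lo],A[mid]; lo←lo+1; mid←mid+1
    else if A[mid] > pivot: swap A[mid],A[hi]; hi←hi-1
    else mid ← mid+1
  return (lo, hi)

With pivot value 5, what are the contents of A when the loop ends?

[5,5,5,5,5,5,7,7,7,7,7]

lo=0 mid=0 hi=10
7>5: swap(0,10), hi=9 ⇒ [7,5,5,5,5,5,7,7,7,5,7]
7>5: swap(0,9), hi=8 ⇒ [5,5,5,5,5,5,7,7,7,7,7]
5=5: mid=1
5=5: mid=2
5=5: mid=3
5=5: mid=4
5=5: mid=5
5=5: mid=6
7>5: swap(6,8), hi=7 ⇒ [5,5,5,5,5,5,7,7,7,7,7]
7>5: swap(6,7), hi=6 ⇒ [5,5,5,5,5,5,7,7,7,7,7]
7>5: swap(6,6), hi=5 ⇒ [5,5,5,5,5,5,7,7,7,7,7]
done. lo=0 hi=5; A=[5,5,5,5,5,5,7,7,7,7,7]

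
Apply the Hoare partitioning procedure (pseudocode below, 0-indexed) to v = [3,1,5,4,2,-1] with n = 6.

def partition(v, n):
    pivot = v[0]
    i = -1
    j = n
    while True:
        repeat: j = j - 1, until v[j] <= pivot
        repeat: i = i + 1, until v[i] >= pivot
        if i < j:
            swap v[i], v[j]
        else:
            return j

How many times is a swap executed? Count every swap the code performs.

pivot = v[0] = 3; i = -1, j = 6
j→5 (v[5]=-1≤3), i→0 (v[0]=3≥3); i<j, swap → [-1,1,5,4,2,3]
j→4 (v[4]=2≤3), i→2 (v[2]=5≥3); i<j, swap → [-1,1,2,4,5,3]
j→2, i→3; i≥j, return j=2. v = [-1,1,2,4,5,3]

2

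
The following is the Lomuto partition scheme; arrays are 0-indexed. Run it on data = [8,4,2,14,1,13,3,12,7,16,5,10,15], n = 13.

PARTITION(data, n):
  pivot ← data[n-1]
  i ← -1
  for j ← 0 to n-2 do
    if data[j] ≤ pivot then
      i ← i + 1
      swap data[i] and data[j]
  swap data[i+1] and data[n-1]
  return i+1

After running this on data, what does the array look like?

[8,4,2,14,1,13,3,12,7,5,10,15,16]

pivot = data[12] = 15; i = -1
j=0: data[0]=8 ≤ 15 → i=0, swap data[0],data[0] (no change) → [8,4,2,14,1,13,3,12,7,16,5,10,15]
j=1: data[1]=4 ≤ 15 → i=1, swap data[1],data[1] (no change) → [8,4,2,14,1,13,3,12,7,16,5,10,15]
j=2: data[2]=2 ≤ 15 → i=2, swap data[2],data[2] (no change) → [8,4,2,14,1,13,3,12,7,16,5,10,15]
j=3: data[3]=14 ≤ 15 → i=3, swap data[3],data[3] (no change) → [8,4,2,14,1,13,3,12,7,16,5,10,15]
j=4: data[4]=1 ≤ 15 → i=4, swap data[4],data[4] (no change) → [8,4,2,14,1,13,3,12,7,16,5,10,15]
j=5: data[5]=13 ≤ 15 → i=5, swap data[5],data[5] (no change) → [8,4,2,14,1,13,3,12,7,16,5,10,15]
j=6: data[6]=3 ≤ 15 → i=6, swap data[6],data[6] (no change) → [8,4,2,14,1,13,3,12,7,16,5,10,15]
j=7: data[7]=12 ≤ 15 → i=7, swap data[7],data[7] (no change) → [8,4,2,14,1,13,3,12,7,16,5,10,15]
j=8: data[8]=7 ≤ 15 → i=8, swap data[8],data[8] (no change) → [8,4,2,14,1,13,3,12,7,16,5,10,15]
j=9: data[9]=16 > 15 → no swap
j=10: data[10]=5 ≤ 15 → i=9, swap data[9],data[10] → [8,4,2,14,1,13,3,12,7,5,16,10,15]
j=11: data[11]=10 ≤ 15 → i=10, swap data[10],data[11] → [8,4,2,14,1,13,3,12,7,5,10,16,15]
final swap data[11],data[12] → [8,4,2,14,1,13,3,12,7,5,10,15,16]; return 11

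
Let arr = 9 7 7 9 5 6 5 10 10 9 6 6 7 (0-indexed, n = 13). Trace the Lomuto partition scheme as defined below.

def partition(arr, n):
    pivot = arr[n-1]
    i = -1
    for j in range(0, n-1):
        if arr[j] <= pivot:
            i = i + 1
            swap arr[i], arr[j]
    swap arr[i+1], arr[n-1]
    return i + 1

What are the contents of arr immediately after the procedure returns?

7 7 5 6 5 6 6 7 10 9 9 9 10

pivot=7, i=-1
j=0: 9>7, skip
j=1: 7≤7, i=0, swap(0,1) ⇒ 7 9 7 9 5 6 5 10 10 9 6 6 7
j=2: 7≤7, i=1, swap(1,2) ⇒ 7 7 9 9 5 6 5 10 10 9 6 6 7
j=3: 9>7, skip
j=4: 5≤7, i=2, swap(2,4) ⇒ 7 7 5 9 9 6 5 10 10 9 6 6 7
j=5: 6≤7, i=3, swap(3,5) ⇒ 7 7 5 6 9 9 5 10 10 9 6 6 7
j=6: 5≤7, i=4, swap(4,6) ⇒ 7 7 5 6 5 9 9 10 10 9 6 6 7
j=7: 10>7, skip
j=8: 10>7, skip
j=9: 9>7, skip
j=10: 6≤7, i=5, swap(5,10) ⇒ 7 7 5 6 5 6 9 10 10 9 9 6 7
j=11: 6≤7, i=6, swap(6,11) ⇒ 7 7 5 6 5 6 6 10 10 9 9 9 7
swap(7,12) ⇒ 7 7 5 6 5 6 6 7 10 9 9 9 10; return 7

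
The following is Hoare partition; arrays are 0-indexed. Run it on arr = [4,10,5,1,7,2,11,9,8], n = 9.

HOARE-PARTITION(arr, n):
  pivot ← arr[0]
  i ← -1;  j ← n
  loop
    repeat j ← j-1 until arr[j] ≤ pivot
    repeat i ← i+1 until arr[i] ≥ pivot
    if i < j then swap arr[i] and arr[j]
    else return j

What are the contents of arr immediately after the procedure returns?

pivot = arr[0] = 4; i = -1, j = 9
j→5 (arr[5]=2≤4), i→0 (arr[0]=4≥4); i<j, swap → [2,10,5,1,7,4,11,9,8]
j→3 (arr[3]=1≤4), i→1 (arr[1]=10≥4); i<j, swap → [2,1,5,10,7,4,11,9,8]
j→1, i→2; i≥j, return j=1. arr = [2,1,5,10,7,4,11,9,8]

[2,1,5,10,7,4,11,9,8]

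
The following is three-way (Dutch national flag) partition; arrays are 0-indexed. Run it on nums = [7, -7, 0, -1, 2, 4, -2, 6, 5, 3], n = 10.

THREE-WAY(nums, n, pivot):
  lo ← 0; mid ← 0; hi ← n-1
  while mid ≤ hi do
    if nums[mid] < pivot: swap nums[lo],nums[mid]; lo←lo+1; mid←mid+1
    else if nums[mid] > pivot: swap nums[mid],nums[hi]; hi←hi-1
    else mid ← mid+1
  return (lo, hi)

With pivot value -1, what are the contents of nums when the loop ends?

[-2, -7, -1, 2, 4, 0, 6, 5, 3, 7]

pivot = -1; lo=0, mid=0, hi=9
nums[mid]=7>-1: swap nums[0],nums[9]; hi=8 → [3, -7, 0, -1, 2, 4, -2, 6, 5, 7]
nums[mid]=3>-1: swap nums[0],nums[8]; hi=7 → [5, -7, 0, -1, 2, 4, -2, 6, 3, 7]
nums[mid]=5>-1: swap nums[0],nums[7]; hi=6 → [6, -7, 0, -1, 2, 4, -2, 5, 3, 7]
nums[mid]=6>-1: swap nums[0],nums[6]; hi=5 → [-2, -7, 0, -1, 2, 4, 6, 5, 3, 7]
nums[mid]=-2<-1: swap nums[0],nums[0]; lo=1,mid=1 → [-2, -7, 0, -1, 2, 4, 6, 5, 3, 7]
nums[mid]=-7<-1: swap nums[1],nums[1]; lo=2,mid=2 → [-2, -7, 0, -1, 2, 4, 6, 5, 3, 7]
nums[mid]=0>-1: swap nums[2],nums[5]; hi=4 → [-2, -7, 4, -1, 2, 0, 6, 5, 3, 7]
nums[mid]=4>-1: swap nums[2],nums[4]; hi=3 → [-2, -7, 2, -1, 4, 0, 6, 5, 3, 7]
nums[mid]=2>-1: swap nums[2],nums[3]; hi=2 → [-2, -7, -1, 2, 4, 0, 6, 5, 3, 7]
nums[mid]=-1=-1: mid=3
end: lo=2, hi=2; nums = [-2, -7, -1, 2, 4, 0, 6, 5, 3, 7]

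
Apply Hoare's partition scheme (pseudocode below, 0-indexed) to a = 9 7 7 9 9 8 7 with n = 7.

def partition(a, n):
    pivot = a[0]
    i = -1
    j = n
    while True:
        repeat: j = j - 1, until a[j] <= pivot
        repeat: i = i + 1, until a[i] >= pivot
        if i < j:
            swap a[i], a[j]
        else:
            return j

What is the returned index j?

pivot=9
j stops at 6 (7), i stops at 0 (9); swap ⇒ 7 7 7 9 9 8 9
j stops at 5 (8), i stops at 3 (9); swap ⇒ 7 7 7 8 9 9 9
j stops at 4, i stops at 4; i≥j ⇒ return 4. a=7 7 7 8 9 9 9

4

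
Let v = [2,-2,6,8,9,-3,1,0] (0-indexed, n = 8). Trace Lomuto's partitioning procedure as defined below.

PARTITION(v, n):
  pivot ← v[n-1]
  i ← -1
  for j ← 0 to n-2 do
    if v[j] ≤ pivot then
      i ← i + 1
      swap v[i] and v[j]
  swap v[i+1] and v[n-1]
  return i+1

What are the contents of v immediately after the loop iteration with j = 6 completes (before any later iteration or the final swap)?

[-2,-3,6,8,9,2,1,0]

pivot = v[7] = 0; i = -1
j=0: v[0]=2 > 0 → no swap
j=1: v[1]=-2 ≤ 0 → i=0, swap v[0],v[1] → [-2,2,6,8,9,-3,1,0]
j=2: v[2]=6 > 0 → no swap
j=3: v[3]=8 > 0 → no swap
j=4: v[4]=9 > 0 → no swap
j=5: v[5]=-3 ≤ 0 → i=1, swap v[1],v[5] → [-2,-3,6,8,9,2,1,0]
j=6: v[6]=1 > 0 → no swap
(after j=6) v = [-2,-3,6,8,9,2,1,0]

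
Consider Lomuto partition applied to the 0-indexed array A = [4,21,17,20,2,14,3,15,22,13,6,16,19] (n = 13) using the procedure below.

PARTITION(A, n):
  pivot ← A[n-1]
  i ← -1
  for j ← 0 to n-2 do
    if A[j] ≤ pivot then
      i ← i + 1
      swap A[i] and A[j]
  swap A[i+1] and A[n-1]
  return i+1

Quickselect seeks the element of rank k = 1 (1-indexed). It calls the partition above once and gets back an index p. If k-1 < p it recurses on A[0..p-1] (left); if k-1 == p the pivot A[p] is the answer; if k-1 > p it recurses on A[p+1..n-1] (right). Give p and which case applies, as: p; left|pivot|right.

pivot = A[12] = 19; i = -1
j=0: A[0]=4 ≤ 19 → i=0, swap A[0],A[0] (no change) → [4,21,17,20,2,14,3,15,22,13,6,16,19]
j=1: A[1]=21 > 19 → no swap
j=2: A[2]=17 ≤ 19 → i=1, swap A[1],A[2] → [4,17,21,20,2,14,3,15,22,13,6,16,19]
j=3: A[3]=20 > 19 → no swap
j=4: A[4]=2 ≤ 19 → i=2, swap A[2],A[4] → [4,17,2,20,21,14,3,15,22,13,6,16,19]
j=5: A[5]=14 ≤ 19 → i=3, swap A[3],A[5] → [4,17,2,14,21,20,3,15,22,13,6,16,19]
j=6: A[6]=3 ≤ 19 → i=4, swap A[4],A[6] → [4,17,2,14,3,20,21,15,22,13,6,16,19]
j=7: A[7]=15 ≤ 19 → i=5, swap A[5],A[7] → [4,17,2,14,3,15,21,20,22,13,6,16,19]
j=8: A[8]=22 > 19 → no swap
j=9: A[9]=13 ≤ 19 → i=6, swap A[6],A[9] → [4,17,2,14,3,15,13,20,22,21,6,16,19]
j=10: A[10]=6 ≤ 19 → i=7, swap A[7],A[10] → [4,17,2,14,3,15,13,6,22,21,20,16,19]
j=11: A[11]=16 ≤ 19 → i=8, swap A[8],A[11] → [4,17,2,14,3,15,13,6,16,21,20,22,19]
final swap A[9],A[12] → [4,17,2,14,3,15,13,6,16,19,20,22,21]; return 9
p = 9; k-1 = 0 < 9 ⇒ left

9; left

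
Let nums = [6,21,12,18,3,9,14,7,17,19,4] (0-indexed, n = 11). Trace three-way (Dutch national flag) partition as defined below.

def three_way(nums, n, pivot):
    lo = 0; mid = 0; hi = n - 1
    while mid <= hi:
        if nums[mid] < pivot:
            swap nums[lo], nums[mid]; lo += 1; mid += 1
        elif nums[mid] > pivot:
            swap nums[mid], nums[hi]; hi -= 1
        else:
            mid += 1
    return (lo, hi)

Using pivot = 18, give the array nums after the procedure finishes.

[6,4,12,3,9,14,7,17,18,19,21]

pivot = 18; lo=0, mid=0, hi=10
nums[mid]=6<18: swap nums[0],nums[0]; lo=1,mid=1 → [6,21,12,18,3,9,14,7,17,19,4]
nums[mid]=21>18: swap nums[1],nums[10]; hi=9 → [6,4,12,18,3,9,14,7,17,19,21]
nums[mid]=4<18: swap nums[1],nums[1]; lo=2,mid=2 → [6,4,12,18,3,9,14,7,17,19,21]
nums[mid]=12<18: swap nums[2],nums[2]; lo=3,mid=3 → [6,4,12,18,3,9,14,7,17,19,21]
nums[mid]=18=18: mid=4
nums[mid]=3<18: swap nums[3],nums[4]; lo=4,mid=5 → [6,4,12,3,18,9,14,7,17,19,21]
nums[mid]=9<18: swap nums[4],nums[5]; lo=5,mid=6 → [6,4,12,3,9,18,14,7,17,19,21]
nums[mid]=14<18: swap nums[5],nums[6]; lo=6,mid=7 → [6,4,12,3,9,14,18,7,17,19,21]
nums[mid]=7<18: swap nums[6],nums[7]; lo=7,mid=8 → [6,4,12,3,9,14,7,18,17,19,21]
nums[mid]=17<18: swap nums[7],nums[8]; lo=8,mid=9 → [6,4,12,3,9,14,7,17,18,19,21]
nums[mid]=19>18: swap nums[9],nums[9]; hi=8 → [6,4,12,3,9,14,7,17,18,19,21]
end: lo=8, hi=8; nums = [6,4,12,3,9,14,7,17,18,19,21]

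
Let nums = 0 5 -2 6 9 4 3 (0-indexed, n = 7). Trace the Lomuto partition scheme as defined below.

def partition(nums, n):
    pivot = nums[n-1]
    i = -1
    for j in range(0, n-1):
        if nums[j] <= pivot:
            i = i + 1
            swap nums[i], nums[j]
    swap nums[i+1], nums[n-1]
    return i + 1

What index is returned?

pivot = nums[6] = 3; i = -1
j=0: nums[0]=0 ≤ 3 → i=0, swap nums[0],nums[0] (no change) → 0 5 -2 6 9 4 3
j=1: nums[1]=5 > 3 → no swap
j=2: nums[2]=-2 ≤ 3 → i=1, swap nums[1],nums[2] → 0 -2 5 6 9 4 3
j=3: nums[3]=6 > 3 → no swap
j=4: nums[4]=9 > 3 → no swap
j=5: nums[5]=4 > 3 → no swap
final swap nums[2],nums[6] → 0 -2 3 6 9 4 5; return 2

2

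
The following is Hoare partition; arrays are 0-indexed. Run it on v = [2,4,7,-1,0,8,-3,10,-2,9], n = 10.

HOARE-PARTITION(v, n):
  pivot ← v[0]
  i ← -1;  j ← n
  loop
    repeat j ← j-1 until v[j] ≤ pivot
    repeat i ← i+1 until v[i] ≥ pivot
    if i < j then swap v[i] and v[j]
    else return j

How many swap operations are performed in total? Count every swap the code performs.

pivot = v[0] = 2; i = -1, j = 10
j→8 (v[8]=-2≤2), i→0 (v[0]=2≥2); i<j, swap → [-2,4,7,-1,0,8,-3,10,2,9]
j→6 (v[6]=-3≤2), i→1 (v[1]=4≥2); i<j, swap → [-2,-3,7,-1,0,8,4,10,2,9]
j→4 (v[4]=0≤2), i→2 (v[2]=7≥2); i<j, swap → [-2,-3,0,-1,7,8,4,10,2,9]
j→3, i→4; i≥j, return j=3. v = [-2,-3,0,-1,7,8,4,10,2,9]

3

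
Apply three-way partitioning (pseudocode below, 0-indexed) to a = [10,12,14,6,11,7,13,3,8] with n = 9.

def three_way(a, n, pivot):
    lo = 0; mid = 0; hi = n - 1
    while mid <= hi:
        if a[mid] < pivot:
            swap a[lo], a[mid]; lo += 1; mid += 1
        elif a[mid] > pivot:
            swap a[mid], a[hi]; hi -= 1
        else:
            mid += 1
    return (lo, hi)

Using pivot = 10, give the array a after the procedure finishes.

pivot = 10; lo=0, mid=0, hi=8
a[mid]=10=10: mid=1
a[mid]=12>10: swap a[1],a[8]; hi=7 → [10,8,14,6,11,7,13,3,12]
a[mid]=8<10: swap a[0],a[1]; lo=1,mid=2 → [8,10,14,6,11,7,13,3,12]
a[mid]=14>10: swap a[2],a[7]; hi=6 → [8,10,3,6,11,7,13,14,12]
a[mid]=3<10: swap a[1],a[2]; lo=2,mid=3 → [8,3,10,6,11,7,13,14,12]
a[mid]=6<10: swap a[2],a[3]; lo=3,mid=4 → [8,3,6,10,11,7,13,14,12]
a[mid]=11>10: swap a[4],a[6]; hi=5 → [8,3,6,10,13,7,11,14,12]
a[mid]=13>10: swap a[4],a[5]; hi=4 → [8,3,6,10,7,13,11,14,12]
a[mid]=7<10: swap a[3],a[4]; lo=4,mid=5 → [8,3,6,7,10,13,11,14,12]
end: lo=4, hi=4; a = [8,3,6,7,10,13,11,14,12]

[8,3,6,7,10,13,11,14,12]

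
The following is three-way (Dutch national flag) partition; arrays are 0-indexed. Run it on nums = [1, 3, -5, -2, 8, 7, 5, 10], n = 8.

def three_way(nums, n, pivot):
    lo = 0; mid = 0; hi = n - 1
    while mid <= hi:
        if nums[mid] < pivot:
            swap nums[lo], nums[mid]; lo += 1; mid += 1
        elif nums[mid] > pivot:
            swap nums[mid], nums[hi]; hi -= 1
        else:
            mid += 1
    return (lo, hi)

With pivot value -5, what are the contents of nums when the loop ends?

pivot = -5; lo=0, mid=0, hi=7
nums[mid]=1>-5: swap nums[0],nums[7]; hi=6 → [10, 3, -5, -2, 8, 7, 5, 1]
nums[mid]=10>-5: swap nums[0],nums[6]; hi=5 → [5, 3, -5, -2, 8, 7, 10, 1]
nums[mid]=5>-5: swap nums[0],nums[5]; hi=4 → [7, 3, -5, -2, 8, 5, 10, 1]
nums[mid]=7>-5: swap nums[0],nums[4]; hi=3 → [8, 3, -5, -2, 7, 5, 10, 1]
nums[mid]=8>-5: swap nums[0],nums[3]; hi=2 → [-2, 3, -5, 8, 7, 5, 10, 1]
nums[mid]=-2>-5: swap nums[0],nums[2]; hi=1 → [-5, 3, -2, 8, 7, 5, 10, 1]
nums[mid]=-5=-5: mid=1
nums[mid]=3>-5: swap nums[1],nums[1]; hi=0 → [-5, 3, -2, 8, 7, 5, 10, 1]
end: lo=0, hi=0; nums = [-5, 3, -2, 8, 7, 5, 10, 1]

[-5, 3, -2, 8, 7, 5, 10, 1]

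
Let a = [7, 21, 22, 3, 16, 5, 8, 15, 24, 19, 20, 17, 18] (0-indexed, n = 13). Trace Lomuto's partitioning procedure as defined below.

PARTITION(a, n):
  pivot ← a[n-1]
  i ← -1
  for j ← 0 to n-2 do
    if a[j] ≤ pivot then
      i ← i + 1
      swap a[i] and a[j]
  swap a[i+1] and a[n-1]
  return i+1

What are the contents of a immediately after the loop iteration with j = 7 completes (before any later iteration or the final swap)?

[7, 3, 16, 5, 8, 15, 22, 21, 24, 19, 20, 17, 18]

pivot = a[12] = 18; i = -1
j=0: a[0]=7 ≤ 18 → i=0, swap a[0],a[0] (no change) → [7, 21, 22, 3, 16, 5, 8, 15, 24, 19, 20, 17, 18]
j=1: a[1]=21 > 18 → no swap
j=2: a[2]=22 > 18 → no swap
j=3: a[3]=3 ≤ 18 → i=1, swap a[1],a[3] → [7, 3, 22, 21, 16, 5, 8, 15, 24, 19, 20, 17, 18]
j=4: a[4]=16 ≤ 18 → i=2, swap a[2],a[4] → [7, 3, 16, 21, 22, 5, 8, 15, 24, 19, 20, 17, 18]
j=5: a[5]=5 ≤ 18 → i=3, swap a[3],a[5] → [7, 3, 16, 5, 22, 21, 8, 15, 24, 19, 20, 17, 18]
j=6: a[6]=8 ≤ 18 → i=4, swap a[4],a[6] → [7, 3, 16, 5, 8, 21, 22, 15, 24, 19, 20, 17, 18]
j=7: a[7]=15 ≤ 18 → i=5, swap a[5],a[7] → [7, 3, 16, 5, 8, 15, 22, 21, 24, 19, 20, 17, 18]
(after j=7) a = [7, 3, 16, 5, 8, 15, 22, 21, 24, 19, 20, 17, 18]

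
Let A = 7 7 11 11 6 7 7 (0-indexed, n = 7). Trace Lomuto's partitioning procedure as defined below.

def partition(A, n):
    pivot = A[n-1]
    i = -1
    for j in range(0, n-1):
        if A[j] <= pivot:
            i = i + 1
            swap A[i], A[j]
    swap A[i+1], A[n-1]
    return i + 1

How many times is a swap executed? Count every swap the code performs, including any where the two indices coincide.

5

pivot = A[6] = 7; i = -1
j=0: A[0]=7 ≤ 7 → i=0, swap A[0],A[0] (no change) → 7 7 11 11 6 7 7
j=1: A[1]=7 ≤ 7 → i=1, swap A[1],A[1] (no change) → 7 7 11 11 6 7 7
j=2: A[2]=11 > 7 → no swap
j=3: A[3]=11 > 7 → no swap
j=4: A[4]=6 ≤ 7 → i=2, swap A[2],A[4] → 7 7 6 11 11 7 7
j=5: A[5]=7 ≤ 7 → i=3, swap A[3],A[5] → 7 7 6 7 11 11 7
final swap A[4],A[6] → 7 7 6 7 7 11 11; return 4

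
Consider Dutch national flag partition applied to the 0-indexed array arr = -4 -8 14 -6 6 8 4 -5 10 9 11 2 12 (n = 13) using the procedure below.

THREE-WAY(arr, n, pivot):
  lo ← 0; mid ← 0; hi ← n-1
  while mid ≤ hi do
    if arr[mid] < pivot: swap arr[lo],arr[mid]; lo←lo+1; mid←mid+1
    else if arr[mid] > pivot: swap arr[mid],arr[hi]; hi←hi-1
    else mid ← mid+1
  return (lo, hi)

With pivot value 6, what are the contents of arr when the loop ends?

-4 -8 2 -6 -5 4 6 10 9 11 8 12 14

pivot = 6; lo=0, mid=0, hi=12
arr[mid]=-4<6: swap arr[0],arr[0]; lo=1,mid=1 → -4 -8 14 -6 6 8 4 -5 10 9 11 2 12
arr[mid]=-8<6: swap arr[1],arr[1]; lo=2,mid=2 → -4 -8 14 -6 6 8 4 -5 10 9 11 2 12
arr[mid]=14>6: swap arr[2],arr[12]; hi=11 → -4 -8 12 -6 6 8 4 -5 10 9 11 2 14
arr[mid]=12>6: swap arr[2],arr[11]; hi=10 → -4 -8 2 -6 6 8 4 -5 10 9 11 12 14
arr[mid]=2<6: swap arr[2],arr[2]; lo=3,mid=3 → -4 -8 2 -6 6 8 4 -5 10 9 11 12 14
arr[mid]=-6<6: swap arr[3],arr[3]; lo=4,mid=4 → -4 -8 2 -6 6 8 4 -5 10 9 11 12 14
arr[mid]=6=6: mid=5
arr[mid]=8>6: swap arr[5],arr[10]; hi=9 → -4 -8 2 -6 6 11 4 -5 10 9 8 12 14
arr[mid]=11>6: swap arr[5],arr[9]; hi=8 → -4 -8 2 -6 6 9 4 -5 10 11 8 12 14
arr[mid]=9>6: swap arr[5],arr[8]; hi=7 → -4 -8 2 -6 6 10 4 -5 9 11 8 12 14
arr[mid]=10>6: swap arr[5],arr[7]; hi=6 → -4 -8 2 -6 6 -5 4 10 9 11 8 12 14
arr[mid]=-5<6: swap arr[4],arr[5]; lo=5,mid=6 → -4 -8 2 -6 -5 6 4 10 9 11 8 12 14
arr[mid]=4<6: swap arr[5],arr[6]; lo=6,mid=7 → -4 -8 2 -6 -5 4 6 10 9 11 8 12 14
end: lo=6, hi=6; arr = -4 -8 2 -6 -5 4 6 10 9 11 8 12 14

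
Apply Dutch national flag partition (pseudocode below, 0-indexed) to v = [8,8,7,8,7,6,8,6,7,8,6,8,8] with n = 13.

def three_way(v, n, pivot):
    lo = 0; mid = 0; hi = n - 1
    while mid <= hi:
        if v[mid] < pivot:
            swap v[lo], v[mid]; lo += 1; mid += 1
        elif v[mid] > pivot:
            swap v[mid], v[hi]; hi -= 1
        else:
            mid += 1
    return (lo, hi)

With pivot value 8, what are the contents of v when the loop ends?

[7,7,6,6,7,6,8,8,8,8,8,8,8]

pivot = 8; lo=0, mid=0, hi=12
v[mid]=8=8: mid=1
v[mid]=8=8: mid=2
v[mid]=7<8: swap v[0],v[2]; lo=1,mid=3 → [7,8,8,8,7,6,8,6,7,8,6,8,8]
v[mid]=8=8: mid=4
v[mid]=7<8: swap v[1],v[4]; lo=2,mid=5 → [7,7,8,8,8,6,8,6,7,8,6,8,8]
v[mid]=6<8: swap v[2],v[5]; lo=3,mid=6 → [7,7,6,8,8,8,8,6,7,8,6,8,8]
v[mid]=8=8: mid=7
v[mid]=6<8: swap v[3],v[7]; lo=4,mid=8 → [7,7,6,6,8,8,8,8,7,8,6,8,8]
v[mid]=7<8: swap v[4],v[8]; lo=5,mid=9 → [7,7,6,6,7,8,8,8,8,8,6,8,8]
v[mid]=8=8: mid=10
v[mid]=6<8: swap v[5],v[10]; lo=6,mid=11 → [7,7,6,6,7,6,8,8,8,8,8,8,8]
v[mid]=8=8: mid=12
v[mid]=8=8: mid=13
end: lo=6, hi=12; v = [7,7,6,6,7,6,8,8,8,8,8,8,8]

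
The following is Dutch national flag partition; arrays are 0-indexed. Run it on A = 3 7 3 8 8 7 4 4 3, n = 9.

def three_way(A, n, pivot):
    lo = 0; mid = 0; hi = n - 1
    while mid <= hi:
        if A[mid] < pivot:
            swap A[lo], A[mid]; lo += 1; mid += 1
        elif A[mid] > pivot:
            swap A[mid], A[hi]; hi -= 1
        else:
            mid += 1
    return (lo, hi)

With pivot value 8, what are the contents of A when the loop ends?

3 7 3 7 4 4 3 8 8

pivot = 8; lo=0, mid=0, hi=8
A[mid]=3<8: swap A[0],A[0]; lo=1,mid=1 → 3 7 3 8 8 7 4 4 3
A[mid]=7<8: swap A[1],A[1]; lo=2,mid=2 → 3 7 3 8 8 7 4 4 3
A[mid]=3<8: swap A[2],A[2]; lo=3,mid=3 → 3 7 3 8 8 7 4 4 3
A[mid]=8=8: mid=4
A[mid]=8=8: mid=5
A[mid]=7<8: swap A[3],A[5]; lo=4,mid=6 → 3 7 3 7 8 8 4 4 3
A[mid]=4<8: swap A[4],A[6]; lo=5,mid=7 → 3 7 3 7 4 8 8 4 3
A[mid]=4<8: swap A[5],A[7]; lo=6,mid=8 → 3 7 3 7 4 4 8 8 3
A[mid]=3<8: swap A[6],A[8]; lo=7,mid=9 → 3 7 3 7 4 4 3 8 8
end: lo=7, hi=8; A = 3 7 3 7 4 4 3 8 8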